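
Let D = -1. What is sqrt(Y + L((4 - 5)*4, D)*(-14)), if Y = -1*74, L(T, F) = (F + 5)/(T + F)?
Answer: I*sqrt(1570)/5 ≈ 7.9246*I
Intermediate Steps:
L(T, F) = (5 + F)/(F + T)
Y = -74
sqrt(Y + L((4 - 5)*4, D)*(-14)) = sqrt(-74 + ((5 - 1)/(-1 + (4 - 5)*4))*(-14)) = sqrt(-74 + (4/(-1 - 1*4))*(-14)) = sqrt(-74 + (4/(-1 - 4))*(-14)) = sqrt(-74 + (4/(-5))*(-14)) = sqrt(-74 - 1/5*4*(-14)) = sqrt(-74 - 4/5*(-14)) = sqrt(-74 + 56/5) = sqrt(-314/5) = I*sqrt(1570)/5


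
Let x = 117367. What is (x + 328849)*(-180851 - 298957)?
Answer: -214098006528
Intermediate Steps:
(x + 328849)*(-180851 - 298957) = (117367 + 328849)*(-180851 - 298957) = 446216*(-479808) = -214098006528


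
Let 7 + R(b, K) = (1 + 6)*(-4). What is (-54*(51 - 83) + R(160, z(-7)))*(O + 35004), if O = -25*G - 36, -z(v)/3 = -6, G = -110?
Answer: 63856574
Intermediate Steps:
z(v) = 18 (z(v) = -3*(-6) = 18)
R(b, K) = -35 (R(b, K) = -7 + (1 + 6)*(-4) = -7 + 7*(-4) = -7 - 28 = -35)
O = 2714 (O = -25*(-110) - 36 = 2750 - 36 = 2714)
(-54*(51 - 83) + R(160, z(-7)))*(O + 35004) = (-54*(51 - 83) - 35)*(2714 + 35004) = (-54*(-32) - 35)*37718 = (1728 - 35)*37718 = 1693*37718 = 63856574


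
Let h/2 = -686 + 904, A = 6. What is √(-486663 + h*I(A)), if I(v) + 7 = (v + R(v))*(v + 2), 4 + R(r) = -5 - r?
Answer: I*√521107 ≈ 721.88*I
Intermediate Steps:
R(r) = -9 - r (R(r) = -4 + (-5 - r) = -9 - r)
h = 436 (h = 2*(-686 + 904) = 2*218 = 436)
I(v) = -25 - 9*v (I(v) = -7 + (v + (-9 - v))*(v + 2) = -7 - 9*(2 + v) = -7 + (-18 - 9*v) = -25 - 9*v)
√(-486663 + h*I(A)) = √(-486663 + 436*(-25 - 9*6)) = √(-486663 + 436*(-25 - 54)) = √(-486663 + 436*(-79)) = √(-486663 - 34444) = √(-521107) = I*√521107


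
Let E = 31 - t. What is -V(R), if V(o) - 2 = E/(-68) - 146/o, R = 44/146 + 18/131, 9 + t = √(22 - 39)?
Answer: 11817331/35666 - I*√17/68 ≈ 331.33 - 0.060634*I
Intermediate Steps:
t = -9 + I*√17 (t = -9 + √(22 - 39) = -9 + √(-17) = -9 + I*√17 ≈ -9.0 + 4.1231*I)
R = 4196/9563 (R = 44*(1/146) + 18*(1/131) = 22/73 + 18/131 = 4196/9563 ≈ 0.43877)
E = 40 - I*√17 (E = 31 - (-9 + I*√17) = 31 + (9 - I*√17) = 40 - I*√17 ≈ 40.0 - 4.1231*I)
V(o) = 24/17 - 146/o + I*√17/68 (V(o) = 2 + ((40 - I*√17)/(-68) - 146/o) = 2 + ((40 - I*√17)*(-1/68) - 146/o) = 2 + ((-10/17 + I*√17/68) - 146/o) = 2 + (-10/17 - 146/o + I*√17/68) = 24/17 - 146/o + I*√17/68)
-V(R) = -(-9928 + 4196*(96 + I*√17)/9563)/(68*4196/9563) = -9563*(-9928 + (402816/9563 + 4196*I*√17/9563))/(68*4196) = -9563*(-94538648/9563 + 4196*I*√17/9563)/(68*4196) = -(-11817331/35666 + I*√17/68) = 11817331/35666 - I*√17/68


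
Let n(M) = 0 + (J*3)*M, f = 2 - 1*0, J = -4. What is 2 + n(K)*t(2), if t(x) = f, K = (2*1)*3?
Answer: -142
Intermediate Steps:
K = 6 (K = 2*3 = 6)
f = 2 (f = 2 + 0 = 2)
n(M) = -12*M (n(M) = 0 + (-4*3)*M = 0 - 12*M = -12*M)
t(x) = 2
2 + n(K)*t(2) = 2 - 12*6*2 = 2 - 72*2 = 2 - 144 = -142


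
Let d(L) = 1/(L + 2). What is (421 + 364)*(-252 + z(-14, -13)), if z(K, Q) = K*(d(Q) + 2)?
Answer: -2406810/11 ≈ -2.1880e+5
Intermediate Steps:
d(L) = 1/(2 + L)
z(K, Q) = K*(2 + 1/(2 + Q)) (z(K, Q) = K*(1/(2 + Q) + 2) = K*(2 + 1/(2 + Q)))
(421 + 364)*(-252 + z(-14, -13)) = (421 + 364)*(-252 - 14*(5 + 2*(-13))/(2 - 13)) = 785*(-252 - 14*(5 - 26)/(-11)) = 785*(-252 - 14*(-1/11)*(-21)) = 785*(-252 - 294/11) = 785*(-3066/11) = -2406810/11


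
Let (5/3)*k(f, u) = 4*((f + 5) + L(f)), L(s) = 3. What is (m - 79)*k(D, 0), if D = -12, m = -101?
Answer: 1728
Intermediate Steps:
k(f, u) = 96/5 + 12*f/5 (k(f, u) = 3*(4*((f + 5) + 3))/5 = 3*(4*((5 + f) + 3))/5 = 3*(4*(8 + f))/5 = 3*(32 + 4*f)/5 = 96/5 + 12*f/5)
(m - 79)*k(D, 0) = (-101 - 79)*(96/5 + (12/5)*(-12)) = -180*(96/5 - 144/5) = -180*(-48/5) = 1728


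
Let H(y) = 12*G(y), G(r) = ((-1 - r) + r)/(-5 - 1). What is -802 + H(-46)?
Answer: -800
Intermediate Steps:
G(r) = ⅙ (G(r) = -1/(-6) = -1*(-⅙) = ⅙)
H(y) = 2 (H(y) = 12*(⅙) = 2)
-802 + H(-46) = -802 + 2 = -800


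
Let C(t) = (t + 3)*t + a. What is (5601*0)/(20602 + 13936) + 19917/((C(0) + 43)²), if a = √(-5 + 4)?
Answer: 19917/(43 + I)² ≈ 10.754 - 0.50047*I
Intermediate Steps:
a = I (a = √(-1) = I ≈ 1.0*I)
C(t) = I + t*(3 + t) (C(t) = (t + 3)*t + I = (3 + t)*t + I = t*(3 + t) + I = I + t*(3 + t))
(5601*0)/(20602 + 13936) + 19917/((C(0) + 43)²) = (5601*0)/(20602 + 13936) + 19917/(((I + 0² + 3*0) + 43)²) = 0/34538 + 19917/(((I + 0 + 0) + 43)²) = 0*(1/34538) + 19917/((I + 43)²) = 0 + 19917/((43 + I)²) = 0 + 19917/(43 + I)² = 19917/(43 + I)²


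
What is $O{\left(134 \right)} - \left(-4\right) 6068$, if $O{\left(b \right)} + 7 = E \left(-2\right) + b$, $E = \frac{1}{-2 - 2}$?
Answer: $\frac{48799}{2} \approx 24400.0$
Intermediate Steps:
$E = - \frac{1}{4}$ ($E = \frac{1}{-4} = - \frac{1}{4} \approx -0.25$)
$O{\left(b \right)} = - \frac{13}{2} + b$ ($O{\left(b \right)} = -7 + \left(\left(- \frac{1}{4}\right) \left(-2\right) + b\right) = -7 + \left(\frac{1}{2} + b\right) = - \frac{13}{2} + b$)
$O{\left(134 \right)} - \left(-4\right) 6068 = \left(- \frac{13}{2} + 134\right) - \left(-4\right) 6068 = \frac{255}{2} - -24272 = \frac{255}{2} + 24272 = \frac{48799}{2}$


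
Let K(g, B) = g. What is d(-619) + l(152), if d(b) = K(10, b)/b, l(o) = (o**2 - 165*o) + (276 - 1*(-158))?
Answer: -954508/619 ≈ -1542.0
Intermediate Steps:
l(o) = 434 + o**2 - 165*o (l(o) = (o**2 - 165*o) + (276 + 158) = (o**2 - 165*o) + 434 = 434 + o**2 - 165*o)
d(b) = 10/b
d(-619) + l(152) = 10/(-619) + (434 + 152**2 - 165*152) = 10*(-1/619) + (434 + 23104 - 25080) = -10/619 - 1542 = -954508/619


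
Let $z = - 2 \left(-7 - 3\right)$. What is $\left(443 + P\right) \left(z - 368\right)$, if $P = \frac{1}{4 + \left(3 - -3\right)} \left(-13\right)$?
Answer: $- \frac{768558}{5} \approx -1.5371 \cdot 10^{5}$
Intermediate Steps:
$P = - \frac{13}{10}$ ($P = \frac{1}{4 + \left(3 + 3\right)} \left(-13\right) = \frac{1}{4 + 6} \left(-13\right) = \frac{1}{10} \left(-13\right) = - \frac{13}{10} \approx -1.3$)
$z = 20$ ($z = \left(-2\right) \left(-10\right) = 20$)
$\left(443 + P\right) \left(z - 368\right) = \left(443 - \frac{13}{10}\right) \left(20 - 368\right) = \frac{4417}{10} \left(-348\right) = - \frac{768558}{5}$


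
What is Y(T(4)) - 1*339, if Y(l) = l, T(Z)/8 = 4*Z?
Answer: -211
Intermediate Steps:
T(Z) = 32*Z (T(Z) = 8*(4*Z) = 32*Z)
Y(T(4)) - 1*339 = 32*4 - 1*339 = 128 - 339 = -211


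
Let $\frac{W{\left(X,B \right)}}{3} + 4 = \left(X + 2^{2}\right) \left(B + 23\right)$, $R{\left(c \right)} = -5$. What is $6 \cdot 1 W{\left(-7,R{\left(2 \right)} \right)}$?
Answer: $-1044$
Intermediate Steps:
$W{\left(X,B \right)} = -12 + 3 \left(4 + X\right) \left(23 + B\right)$ ($W{\left(X,B \right)} = -12 + 3 \left(X + 2^{2}\right) \left(B + 23\right) = -12 + 3 \left(X + 4\right) \left(23 + B\right) = -12 + 3 \left(4 + X\right) \left(23 + B\right)$)
$6 \cdot 1 W{\left(-7,R{\left(2 \right)} \right)} = 6 \cdot 1 \left(264 + 12 \left(-5\right) + 69 \left(-7\right) + 3 \left(-5\right) \left(-7\right)\right) = 6 \left(264 - 60 - 483 + 105\right) = 6 \left(-174\right) = -1044$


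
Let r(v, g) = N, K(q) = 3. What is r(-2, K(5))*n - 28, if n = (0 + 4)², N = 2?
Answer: 4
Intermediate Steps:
r(v, g) = 2
n = 16 (n = 4² = 16)
r(-2, K(5))*n - 28 = 2*16 - 28 = 32 - 28 = 4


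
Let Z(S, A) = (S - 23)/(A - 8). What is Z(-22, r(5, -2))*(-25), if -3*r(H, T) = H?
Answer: -3375/29 ≈ -116.38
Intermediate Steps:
r(H, T) = -H/3
Z(S, A) = (-23 + S)/(-8 + A)
Z(-22, r(5, -2))*(-25) = ((-23 - 22)/(-8 - ⅓*5))*(-25) = (-45/(-8 - 5/3))*(-25) = (-45/(-29/3))*(-25) = -3/29*(-45)*(-25) = (135/29)*(-25) = -3375/29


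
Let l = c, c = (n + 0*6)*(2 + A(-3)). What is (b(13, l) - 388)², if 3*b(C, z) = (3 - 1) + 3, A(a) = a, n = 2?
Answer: 1343281/9 ≈ 1.4925e+5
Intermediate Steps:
c = -2 (c = (2 + 0*6)*(2 - 3) = (2 + 0)*(-1) = 2*(-1) = -2)
l = -2
b(C, z) = 5/3 (b(C, z) = ((3 - 1) + 3)/3 = (2 + 3)/3 = (⅓)*5 = 5/3)
(b(13, l) - 388)² = (5/3 - 388)² = (-1159/3)² = 1343281/9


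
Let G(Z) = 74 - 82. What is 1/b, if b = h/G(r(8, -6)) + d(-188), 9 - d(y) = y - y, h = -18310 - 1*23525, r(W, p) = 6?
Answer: 8/41907 ≈ 0.00019090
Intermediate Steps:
h = -41835 (h = -18310 - 23525 = -41835)
d(y) = 9 (d(y) = 9 - (y - y) = 9 - 1*0 = 9 + 0 = 9)
G(Z) = -8
b = 41907/8 (b = -41835/(-8) + 9 = -41835*(-⅛) + 9 = 41835/8 + 9 = 41907/8 ≈ 5238.4)
1/b = 1/(41907/8) = 8/41907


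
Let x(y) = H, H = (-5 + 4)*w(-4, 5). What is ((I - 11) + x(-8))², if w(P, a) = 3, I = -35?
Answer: 2401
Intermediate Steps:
H = -3 (H = (-5 + 4)*3 = -1*3 = -3)
x(y) = -3
((I - 11) + x(-8))² = ((-35 - 11) - 3)² = (-46 - 3)² = (-49)² = 2401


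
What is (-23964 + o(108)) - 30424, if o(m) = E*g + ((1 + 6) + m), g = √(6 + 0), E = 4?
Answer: -54273 + 4*√6 ≈ -54263.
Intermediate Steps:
g = √6 ≈ 2.4495
o(m) = 7 + m + 4*√6 (o(m) = 4*√6 + ((1 + 6) + m) = 4*√6 + (7 + m) = 7 + m + 4*√6)
(-23964 + o(108)) - 30424 = (-23964 + (7 + 108 + 4*√6)) - 30424 = (-23964 + (115 + 4*√6)) - 30424 = (-23849 + 4*√6) - 30424 = -54273 + 4*√6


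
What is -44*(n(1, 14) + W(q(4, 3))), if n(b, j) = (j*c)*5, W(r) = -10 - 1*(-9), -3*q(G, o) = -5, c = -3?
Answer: 9284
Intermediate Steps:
q(G, o) = 5/3 (q(G, o) = -⅓*(-5) = 5/3)
W(r) = -1 (W(r) = -10 + 9 = -1)
n(b, j) = -15*j (n(b, j) = (j*(-3))*5 = -3*j*5 = -15*j)
-44*(n(1, 14) + W(q(4, 3))) = -44*(-15*14 - 1) = -44*(-210 - 1) = -44*(-211) = 9284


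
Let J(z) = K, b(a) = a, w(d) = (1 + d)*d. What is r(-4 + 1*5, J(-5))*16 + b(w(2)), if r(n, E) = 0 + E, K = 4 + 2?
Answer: 102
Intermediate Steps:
w(d) = d*(1 + d)
K = 6
J(z) = 6
r(n, E) = E
r(-4 + 1*5, J(-5))*16 + b(w(2)) = 6*16 + 2*(1 + 2) = 96 + 2*3 = 96 + 6 = 102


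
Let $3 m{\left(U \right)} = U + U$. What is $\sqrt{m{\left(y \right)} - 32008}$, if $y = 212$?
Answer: $\frac{20 i \sqrt{717}}{3} \approx 178.51 i$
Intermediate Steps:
$m{\left(U \right)} = \frac{2 U}{3}$ ($m{\left(U \right)} = \frac{U + U}{3} = \frac{2 U}{3}$)
$\sqrt{m{\left(y \right)} - 32008} = \sqrt{\frac{2}{3} \cdot 212 - 32008} = \sqrt{\frac{424}{3} - 32008} = \sqrt{- \frac{95600}{3}} = \frac{20 i \sqrt{717}}{3}$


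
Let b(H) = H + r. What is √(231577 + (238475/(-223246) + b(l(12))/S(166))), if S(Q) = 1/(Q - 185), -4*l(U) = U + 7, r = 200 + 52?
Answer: √11307330998277843/223246 ≈ 476.32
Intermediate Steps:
r = 252
l(U) = -7/4 - U/4 (l(U) = -(U + 7)/4 = -(7 + U)/4 = -7/4 - U/4)
S(Q) = 1/(-185 + Q)
b(H) = 252 + H (b(H) = H + 252 = 252 + H)
√(231577 + (238475/(-223246) + b(l(12))/S(166))) = √(231577 + (238475/(-223246) + (252 + (-7/4 - ¼*12))/(1/(-185 + 166)))) = √(231577 + (238475*(-1/223246) + (252 + (-7/4 - 3))/(1/(-19)))) = √(231577 + (-238475/223246 + (252 - 19/4)/(-1/19))) = √(231577 + (-238475/223246 + (989/4)*(-19))) = √(231577 + (-238475/223246 - 18791/4)) = √(231577 - 2097984743/446492) = √(101299293141/446492) = √11307330998277843/223246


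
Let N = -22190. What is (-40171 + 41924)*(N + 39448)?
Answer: 30253274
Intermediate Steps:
(-40171 + 41924)*(N + 39448) = (-40171 + 41924)*(-22190 + 39448) = 1753*17258 = 30253274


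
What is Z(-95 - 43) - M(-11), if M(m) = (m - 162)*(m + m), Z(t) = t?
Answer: -3944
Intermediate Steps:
M(m) = 2*m*(-162 + m) (M(m) = (-162 + m)*(2*m) = 2*m*(-162 + m))
Z(-95 - 43) - M(-11) = (-95 - 43) - 2*(-11)*(-162 - 11) = -138 - 2*(-11)*(-173) = -138 - 1*3806 = -138 - 3806 = -3944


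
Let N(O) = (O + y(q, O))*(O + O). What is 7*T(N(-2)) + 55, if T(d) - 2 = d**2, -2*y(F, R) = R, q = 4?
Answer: 181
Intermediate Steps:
y(F, R) = -R/2
N(O) = O**2 (N(O) = (O - O/2)*(O + O) = (O/2)*(2*O) = O**2)
T(d) = 2 + d**2
7*T(N(-2)) + 55 = 7*(2 + ((-2)**2)**2) + 55 = 7*(2 + 4**2) + 55 = 7*(2 + 16) + 55 = 7*18 + 55 = 126 + 55 = 181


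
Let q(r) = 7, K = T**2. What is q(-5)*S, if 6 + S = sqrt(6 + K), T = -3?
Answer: -42 + 7*sqrt(15) ≈ -14.889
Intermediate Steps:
K = 9 (K = (-3)**2 = 9)
S = -6 + sqrt(15) (S = -6 + sqrt(6 + 9) = -6 + sqrt(15) ≈ -2.1270)
q(-5)*S = 7*(-6 + sqrt(15)) = -42 + 7*sqrt(15)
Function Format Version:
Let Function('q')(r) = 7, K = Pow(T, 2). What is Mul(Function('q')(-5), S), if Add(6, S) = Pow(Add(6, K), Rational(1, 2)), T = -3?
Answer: Add(-42, Mul(7, Pow(15, Rational(1, 2)))) ≈ -14.889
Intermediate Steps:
K = 9 (K = Pow(-3, 2) = 9)
S = Add(-6, Pow(15, Rational(1, 2))) (S = Add(-6, Pow(Add(6, 9), Rational(1, 2))) = Add(-6, Pow(15, Rational(1, 2))) ≈ -2.1270)
Mul(Function('q')(-5), S) = Mul(7, Add(-6, Pow(15, Rational(1, 2)))) = Add(-42, Mul(7, Pow(15, Rational(1, 2))))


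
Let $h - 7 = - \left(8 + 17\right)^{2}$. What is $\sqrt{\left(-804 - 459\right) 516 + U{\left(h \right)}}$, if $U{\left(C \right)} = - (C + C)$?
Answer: $2 i \sqrt{162618} \approx 806.52 i$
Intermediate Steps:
$h = -618$ ($h = 7 - \left(8 + 17\right)^{2} = 7 - 25^{2} = 7 - 625 = -618$)
$U{\left(C \right)} = - 2 C$
$\sqrt{\left(-804 - 459\right) 516 + U{\left(h \right)}} = \sqrt{\left(-804 - 459\right) 516 - -1236} = \sqrt{\left(-1263\right) 516 + 1236} = \sqrt{-651708 + 1236} = \sqrt{-650472} = 2 i \sqrt{162618}$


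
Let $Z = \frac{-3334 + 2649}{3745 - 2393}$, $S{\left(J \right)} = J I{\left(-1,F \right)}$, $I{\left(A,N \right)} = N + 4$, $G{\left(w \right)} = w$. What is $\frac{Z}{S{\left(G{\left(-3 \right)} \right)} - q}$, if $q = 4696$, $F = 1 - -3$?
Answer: $\frac{137}{1276288} \approx 0.00010734$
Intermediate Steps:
$F = 4$ ($F = 1 + 3 = 4$)
$I{\left(A,N \right)} = 4 + N$
$S{\left(J \right)} = 8 J$ ($S{\left(J \right)} = J \left(4 + 4\right) = J 8 = 8 J$)
$Z = - \frac{685}{1352} \approx -0.50666$
$\frac{Z}{S{\left(G{\left(-3 \right)} \right)} - q} = - \frac{685}{1352 \left(8 \left(-3\right) - 4696\right)} = - \frac{685}{1352 \left(-24 - 4696\right)} = - \frac{685}{1352 \left(-4720\right)} = \left(- \frac{685}{1352}\right) \left(- \frac{1}{4720}\right) = \frac{137}{1276288}$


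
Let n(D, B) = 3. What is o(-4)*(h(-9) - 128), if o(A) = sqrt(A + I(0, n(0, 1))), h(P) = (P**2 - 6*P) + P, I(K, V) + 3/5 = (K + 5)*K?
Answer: -2*I*sqrt(115)/5 ≈ -4.2895*I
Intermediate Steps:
I(K, V) = -3/5 + K*(5 + K) (I(K, V) = -3/5 + (K + 5)*K = -3/5 + (5 + K)*K = -3/5 + K*(5 + K))
h(P) = P**2 - 5*P
o(A) = sqrt(-3/5 + A) (o(A) = sqrt(A + (-3/5 + 0**2 + 5*0)) = sqrt(A + (-3/5 + 0 + 0)) = sqrt(A - 3/5) = sqrt(-3/5 + A))
o(-4)*(h(-9) - 128) = (sqrt(-15 + 25*(-4))/5)*(-9*(-5 - 9) - 128) = (sqrt(-15 - 100)/5)*(-9*(-14) - 128) = (sqrt(-115)/5)*(126 - 128) = ((I*sqrt(115))/5)*(-2) = (I*sqrt(115)/5)*(-2) = -2*I*sqrt(115)/5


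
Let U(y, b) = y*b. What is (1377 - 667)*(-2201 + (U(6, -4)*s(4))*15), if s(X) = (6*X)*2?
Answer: -13831510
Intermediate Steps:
U(y, b) = b*y
s(X) = 12*X
(1377 - 667)*(-2201 + (U(6, -4)*s(4))*15) = (1377 - 667)*(-2201 + ((-4*6)*(12*4))*15) = 710*(-2201 - 24*48*15) = 710*(-2201 - 1152*15) = 710*(-2201 - 17280) = 710*(-19481) = -13831510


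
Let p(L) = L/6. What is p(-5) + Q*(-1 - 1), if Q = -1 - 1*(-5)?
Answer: -53/6 ≈ -8.8333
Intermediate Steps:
p(L) = L/6 (p(L) = L*(1/6) = L/6)
Q = 4 (Q = -1 + 5 = 4)
p(-5) + Q*(-1 - 1) = (1/6)*(-5) + 4*(-1 - 1) = -5/6 + 4*(-2) = -5/6 - 8 = -53/6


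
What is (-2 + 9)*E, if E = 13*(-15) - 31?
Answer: -1582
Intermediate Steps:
E = -226 (E = -195 - 31 = -226)
(-2 + 9)*E = (-2 + 9)*(-226) = 7*(-226) = -1582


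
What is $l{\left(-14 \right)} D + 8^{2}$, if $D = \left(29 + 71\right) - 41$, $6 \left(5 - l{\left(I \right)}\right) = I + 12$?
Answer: $\frac{1136}{3} \approx 378.67$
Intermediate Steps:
$l{\left(I \right)} = 3 - \frac{I}{6}$ ($l{\left(I \right)} = 5 - \frac{I + 12}{6} = 5 - \frac{12 + I}{6} = 5 - \left(2 + \frac{I}{6}\right) = 3 - \frac{I}{6}$)
$D = 59$ ($D = 100 - 41 = 59$)
$l{\left(-14 \right)} D + 8^{2} = \left(3 - - \frac{7}{3}\right) 59 + 8^{2} = \left(3 + \frac{7}{3}\right) 59 + 64 = \frac{16}{3} \cdot 59 + 64 = \frac{944}{3} + 64 = \frac{1136}{3}$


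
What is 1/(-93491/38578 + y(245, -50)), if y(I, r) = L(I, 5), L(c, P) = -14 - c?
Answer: -38578/10085193 ≈ -0.0038252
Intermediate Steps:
y(I, r) = -14 - I
1/(-93491/38578 + y(245, -50)) = 1/(-93491/38578 + (-14 - 1*245)) = 1/(-93491*1/38578 + (-14 - 245)) = 1/(-93491/38578 - 259) = 1/(-10085193/38578) = -38578/10085193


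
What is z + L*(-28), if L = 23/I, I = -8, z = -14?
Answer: 133/2 ≈ 66.500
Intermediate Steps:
L = -23/8 (L = 23/(-8) = 23*(-1/8) = -23/8 ≈ -2.8750)
z + L*(-28) = -14 - 23/8*(-28) = -14 + 161/2 = 133/2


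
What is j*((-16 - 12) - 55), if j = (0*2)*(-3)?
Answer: 0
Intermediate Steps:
j = 0 (j = 0*(-3) = 0)
j*((-16 - 12) - 55) = 0*((-16 - 12) - 55) = 0*(-28 - 55) = 0*(-83) = 0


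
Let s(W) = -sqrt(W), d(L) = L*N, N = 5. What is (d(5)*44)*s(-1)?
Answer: -1100*I ≈ -1100.0*I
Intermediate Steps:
d(L) = 5*L (d(L) = L*5 = 5*L)
(d(5)*44)*s(-1) = ((5*5)*44)*(-sqrt(-1)) = (25*44)*(-I) = 1100*(-I) = -1100*I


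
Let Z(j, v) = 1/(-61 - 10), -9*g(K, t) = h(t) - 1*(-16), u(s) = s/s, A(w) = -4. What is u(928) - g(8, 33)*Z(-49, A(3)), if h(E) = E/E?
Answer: 622/639 ≈ 0.97340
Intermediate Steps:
h(E) = 1
u(s) = 1
g(K, t) = -17/9 (g(K, t) = -(1 - 1*(-16))/9 = -(1 + 16)/9 = -⅑*17 = -17/9)
Z(j, v) = -1/71 (Z(j, v) = 1/(-71) = -1/71)
u(928) - g(8, 33)*Z(-49, A(3)) = 1 - (-17)*(-1)/(9*71) = 1 - 1*17/639 = 1 - 17/639 = 622/639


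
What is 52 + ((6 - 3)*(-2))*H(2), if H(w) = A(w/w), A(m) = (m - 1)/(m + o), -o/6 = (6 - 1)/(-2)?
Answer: 52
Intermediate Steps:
o = 15 (o = -6*(6 - 1)/(-2) = -30*(-1)/2 = -6*(-5/2) = 15)
A(m) = (-1 + m)/(15 + m) (A(m) = (m - 1)/(m + 15) = (-1 + m)/(15 + m))
H(w) = 0 (H(w) = (-1 + w/w)/(15 + w/w) = (-1 + 1)/(15 + 1) = 0/16 = (1/16)*0 = 0)
52 + ((6 - 3)*(-2))*H(2) = 52 + ((6 - 3)*(-2))*0 = 52 + (3*(-2))*0 = 52 - 6*0 = 52 + 0 = 52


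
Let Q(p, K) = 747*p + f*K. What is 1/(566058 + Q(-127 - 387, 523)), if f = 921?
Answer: 1/663783 ≈ 1.5065e-6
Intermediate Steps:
Q(p, K) = 747*p + 921*K
1/(566058 + Q(-127 - 387, 523)) = 1/(566058 + (747*(-127 - 387) + 921*523)) = 1/(566058 + (747*(-514) + 481683)) = 1/(566058 + (-383958 + 481683)) = 1/(566058 + 97725) = 1/663783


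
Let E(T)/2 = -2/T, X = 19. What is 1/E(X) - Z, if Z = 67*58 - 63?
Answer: -15311/4 ≈ -3827.8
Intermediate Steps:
E(T) = -4/T (E(T) = 2*(-2/T) = -4/T)
Z = 3823 (Z = 3886 - 63 = 3823)
1/E(X) - Z = 1/(-4/19) - 1*3823 = 1/(-4*1/19) - 3823 = 1/(-4/19) - 3823 = -19/4 - 3823 = -15311/4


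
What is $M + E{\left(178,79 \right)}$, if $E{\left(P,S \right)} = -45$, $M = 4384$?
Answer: $4339$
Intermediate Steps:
$M + E{\left(178,79 \right)} = 4384 - 45 = 4339$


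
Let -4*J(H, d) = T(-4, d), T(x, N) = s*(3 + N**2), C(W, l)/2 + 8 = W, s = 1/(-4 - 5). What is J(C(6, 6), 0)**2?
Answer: 1/144 ≈ 0.0069444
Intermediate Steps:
s = -1/9 (s = 1/(-9) = -1/9 ≈ -0.11111)
C(W, l) = -16 + 2*W
T(x, N) = -1/3 - N**2/9 (T(x, N) = -(3 + N**2)/9 = -1/3 - N**2/9)
J(H, d) = 1/12 + d**2/36 (J(H, d) = -(-1/3 - d**2/9)/4 = 1/12 + d**2/36)
J(C(6, 6), 0)**2 = (1/12 + (1/36)*0**2)**2 = (1/12 + (1/36)*0)**2 = (1/12 + 0)**2 = (1/12)**2 = 1/144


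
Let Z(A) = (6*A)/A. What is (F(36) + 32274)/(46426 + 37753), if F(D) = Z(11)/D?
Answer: 193645/505074 ≈ 0.38340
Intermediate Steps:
Z(A) = 6
F(D) = 6/D
(F(36) + 32274)/(46426 + 37753) = (6/36 + 32274)/(46426 + 37753) = (6*(1/36) + 32274)/84179 = (⅙ + 32274)*(1/84179) = (193645/6)*(1/84179) = 193645/505074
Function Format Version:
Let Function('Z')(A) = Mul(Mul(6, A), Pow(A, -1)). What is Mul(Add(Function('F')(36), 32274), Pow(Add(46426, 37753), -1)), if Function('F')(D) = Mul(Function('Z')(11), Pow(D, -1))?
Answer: Rational(193645, 505074) ≈ 0.38340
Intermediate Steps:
Function('Z')(A) = 6
Function('F')(D) = Mul(6, Pow(D, -1))
Mul(Add(Function('F')(36), 32274), Pow(Add(46426, 37753), -1)) = Mul(Add(Mul(6, Pow(36, -1)), 32274), Pow(Add(46426, 37753), -1)) = Mul(Add(Mul(6, Rational(1, 36)), 32274), Pow(84179, -1)) = Mul(Add(Rational(1, 6), 32274), Rational(1, 84179)) = Mul(Rational(193645, 6), Rational(1, 84179)) = Rational(193645, 505074)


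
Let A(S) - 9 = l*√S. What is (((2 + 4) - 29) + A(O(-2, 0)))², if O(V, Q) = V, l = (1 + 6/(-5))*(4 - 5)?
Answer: (-70 + I*√2)²/25 ≈ 195.92 - 7.9196*I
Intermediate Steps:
l = ⅕ (l = (1 + 6*(-⅕))*(-1) = (1 - 6/5)*(-1) = -⅕*(-1) = ⅕ ≈ 0.20000)
A(S) = 9 + √S/5
(((2 + 4) - 29) + A(O(-2, 0)))² = (((2 + 4) - 29) + (9 + √(-2)/5))² = ((6 - 29) + (9 + (I*√2)/5))² = (-23 + (9 + I*√2/5))² = (-14 + I*√2/5)²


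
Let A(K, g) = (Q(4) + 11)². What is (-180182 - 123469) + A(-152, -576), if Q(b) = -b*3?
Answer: -303650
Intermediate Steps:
Q(b) = -3*b
A(K, g) = 1 (A(K, g) = (-3*4 + 11)² = (-12 + 11)² = (-1)² = 1)
(-180182 - 123469) + A(-152, -576) = (-180182 - 123469) + 1 = -303651 + 1 = -303650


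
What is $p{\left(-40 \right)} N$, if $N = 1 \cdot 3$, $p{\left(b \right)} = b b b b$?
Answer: $7680000$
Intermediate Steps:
$p{\left(b \right)} = b^{4}$ ($p{\left(b \right)} = b b^{2} b = b^{3} b = b^{4}$)
$N = 3$
$p{\left(-40 \right)} N = \left(-40\right)^{4} \cdot 3 = 2560000 \cdot 3 = 7680000$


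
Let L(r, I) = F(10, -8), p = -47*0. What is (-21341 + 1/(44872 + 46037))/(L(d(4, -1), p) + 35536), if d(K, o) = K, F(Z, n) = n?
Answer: -242511121/403726869 ≈ -0.60068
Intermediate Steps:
p = 0
L(r, I) = -8
(-21341 + 1/(44872 + 46037))/(L(d(4, -1), p) + 35536) = (-21341 + 1/(44872 + 46037))/(-8 + 35536) = (-21341 + 1/90909)/35528 = (-21341 + 1/90909)*(1/35528) = -1940088968/90909*1/35528 = -242511121/403726869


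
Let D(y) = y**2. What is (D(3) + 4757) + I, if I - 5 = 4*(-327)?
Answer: 3463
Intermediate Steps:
I = -1303 (I = 5 + 4*(-327) = 5 - 1308 = -1303)
(D(3) + 4757) + I = (3**2 + 4757) - 1303 = (9 + 4757) - 1303 = 4766 - 1303 = 3463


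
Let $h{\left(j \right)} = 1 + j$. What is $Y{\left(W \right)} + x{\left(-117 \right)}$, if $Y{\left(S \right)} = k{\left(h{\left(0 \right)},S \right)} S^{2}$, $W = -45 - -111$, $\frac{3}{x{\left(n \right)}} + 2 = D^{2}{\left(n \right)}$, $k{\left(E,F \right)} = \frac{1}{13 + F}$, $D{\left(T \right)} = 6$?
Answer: $\frac{148341}{2686} \approx 55.227$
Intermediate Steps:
$x{\left(n \right)} = \frac{3}{34}$ ($x{\left(n \right)} = \frac{3}{-2 + 6^{2}} = \frac{3}{-2 + 36} = \frac{3}{34}$)
$W = 66$ ($W = -45 + 111 = 66$)
$Y{\left(S \right)} = \frac{S^{2}}{13 + S}$
$Y{\left(W \right)} + x{\left(-117 \right)} = \frac{66^{2}}{13 + 66} + \frac{3}{34} = \frac{4356}{79} + \frac{3}{34} = \frac{148341}{2686}$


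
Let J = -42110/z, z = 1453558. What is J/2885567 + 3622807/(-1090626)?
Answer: -7597640363014621681/2287227581681551818 ≈ -3.3218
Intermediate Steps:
J = -21055/726779 (J = -42110/1453558 = -42110*1/1453558 = -21055/726779 ≈ -0.028970)
J/2885567 + 3622807/(-1090626) = -21055/726779/2885567 + 3622807/(-1090626) = -21055/726779*1/2885567 + 3622807*(-1/1090626) = -21055/2097169498693 - 3622807/1090626 = -7597640363014621681/2287227581681551818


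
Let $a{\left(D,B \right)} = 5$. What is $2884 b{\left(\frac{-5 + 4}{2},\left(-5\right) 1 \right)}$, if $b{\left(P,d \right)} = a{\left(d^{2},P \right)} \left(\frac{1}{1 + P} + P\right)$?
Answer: $21630$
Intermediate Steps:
$b{\left(P,d \right)} = 5 P + \frac{5}{1 + P}$ ($b{\left(P,d \right)} = 5 \left(\frac{1}{1 + P} + P\right) = 5 \left(P + \frac{1}{1 + P}\right) = 5 P + \frac{5}{1 + P}$)
$2884 b{\left(\frac{-5 + 4}{2},\left(-5\right) 1 \right)} = 2884 \frac{5 \left(1 + \frac{-5 + 4}{2} + \left(\frac{-5 + 4}{2}\right)^{2}\right)}{1 + \frac{-5 + 4}{2}} = 2884 \frac{5 \left(1 - \frac{1}{2} + \left(\left(-1\right) \frac{1}{2}\right)^{2}\right)}{1 - \frac{1}{2}} = 2884 \frac{5 \left(1 - \frac{1}{2} + \left(- \frac{1}{2}\right)^{2}\right)}{1 - \frac{1}{2}} = 2884 \cdot 5 \frac{1}{\frac{1}{2}} \left(1 - \frac{1}{2} + \frac{1}{4}\right) = 2884 \cdot 5 \cdot 2 \cdot \frac{3}{4} = 2884 \cdot \frac{15}{2} = 21630$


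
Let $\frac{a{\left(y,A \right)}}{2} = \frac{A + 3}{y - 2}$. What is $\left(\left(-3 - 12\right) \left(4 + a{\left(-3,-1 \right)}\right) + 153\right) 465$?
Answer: $48825$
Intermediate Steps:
$a{\left(y,A \right)} = \frac{2 \left(3 + A\right)}{-2 + y}$ ($a{\left(y,A \right)} = 2 \frac{A + 3}{y - 2} = 2 \frac{3 + A}{-2 + y} = \frac{2 \left(3 + A\right)}{-2 + y}$)
$\left(\left(-3 - 12\right) \left(4 + a{\left(-3,-1 \right)}\right) + 153\right) 465 = \left(\left(-3 - 12\right) \left(4 + \frac{2 \left(3 - 1\right)}{-2 - 3}\right) + 153\right) 465 = \left(\left(-3 - 12\right) \left(4 + 2 \frac{1}{-5} \cdot 2\right) + 153\right) 465 = \left(- 15 \left(4 + 2 \left(- \frac{1}{5}\right) 2\right) + 153\right) 465 = \left(- 15 \left(4 - \frac{4}{5}\right) + 153\right) 465 = \left(\left(-15\right) \frac{16}{5} + 153\right) 465 = \left(-48 + 153\right) 465 = 105 \cdot 465 = 48825$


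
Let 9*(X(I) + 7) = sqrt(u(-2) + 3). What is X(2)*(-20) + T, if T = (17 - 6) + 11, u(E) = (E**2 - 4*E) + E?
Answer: 162 - 20*sqrt(13)/9 ≈ 153.99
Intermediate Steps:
u(E) = E**2 - 3*E
T = 22 (T = 11 + 11 = 22)
X(I) = -7 + sqrt(13)/9 (X(I) = -7 + sqrt(-2*(-3 - 2) + 3)/9 = -7 + sqrt(-2*(-5) + 3)/9 = -7 + sqrt(10 + 3)/9 = -7 + sqrt(13)/9)
X(2)*(-20) + T = (-7 + sqrt(13)/9)*(-20) + 22 = (140 - 20*sqrt(13)/9) + 22 = 162 - 20*sqrt(13)/9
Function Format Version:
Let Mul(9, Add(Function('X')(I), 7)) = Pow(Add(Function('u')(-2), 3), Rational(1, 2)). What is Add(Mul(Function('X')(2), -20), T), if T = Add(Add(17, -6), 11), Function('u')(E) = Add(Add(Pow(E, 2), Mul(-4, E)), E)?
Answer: Add(162, Mul(Rational(-20, 9), Pow(13, Rational(1, 2)))) ≈ 153.99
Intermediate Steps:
Function('u')(E) = Add(Pow(E, 2), Mul(-3, E))
T = 22 (T = Add(11, 11) = 22)
Function('X')(I) = Add(-7, Mul(Rational(1, 9), Pow(13, Rational(1, 2)))) (Function('X')(I) = Add(-7, Mul(Rational(1, 9), Pow(Add(Mul(-2, Add(-3, -2)), 3), Rational(1, 2)))) = Add(-7, Mul(Rational(1, 9), Pow(Add(Mul(-2, -5), 3), Rational(1, 2)))) = Add(-7, Mul(Rational(1, 9), Pow(Add(10, 3), Rational(1, 2)))) = Add(-7, Mul(Rational(1, 9), Pow(13, Rational(1, 2)))))
Add(Mul(Function('X')(2), -20), T) = Add(Mul(Add(-7, Mul(Rational(1, 9), Pow(13, Rational(1, 2)))), -20), 22) = Add(Add(140, Mul(Rational(-20, 9), Pow(13, Rational(1, 2)))), 22) = Add(162, Mul(Rational(-20, 9), Pow(13, Rational(1, 2))))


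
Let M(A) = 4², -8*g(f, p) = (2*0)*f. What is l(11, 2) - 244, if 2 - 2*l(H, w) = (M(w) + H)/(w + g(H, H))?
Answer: -999/4 ≈ -249.75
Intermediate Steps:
g(f, p) = 0 (g(f, p) = -2*0*f/8 = -0*f = -⅛*0 = 0)
M(A) = 16
l(H, w) = 1 - (16 + H)/(2*w) (l(H, w) = 1 - (16 + H)/(2*(w + 0)) = 1 - (16 + H)/(2*w))
l(11, 2) - 244 = (-8 + 2 - ½*11)/2 - 244 = (-8 + 2 - 11/2)/2 - 244 = (½)*(-23/2) - 244 = -23/4 - 244 = -999/4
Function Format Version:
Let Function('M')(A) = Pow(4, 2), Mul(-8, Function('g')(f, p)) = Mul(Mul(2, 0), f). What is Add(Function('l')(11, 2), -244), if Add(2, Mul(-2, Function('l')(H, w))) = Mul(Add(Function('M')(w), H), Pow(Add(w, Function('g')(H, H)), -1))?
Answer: Rational(-999, 4) ≈ -249.75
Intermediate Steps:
Function('g')(f, p) = 0 (Function('g')(f, p) = Mul(Rational(-1, 8), Mul(Mul(2, 0), f)) = Mul(Rational(-1, 8), Mul(0, f)) = Mul(Rational(-1, 8), 0) = 0)
Function('M')(A) = 16
Function('l')(H, w) = Add(1, Mul(Rational(-1, 2), Pow(w, -1), Add(16, H))) (Function('l')(H, w) = Add(1, Mul(Rational(-1, 2), Mul(Add(16, H), Pow(Add(w, 0), -1)))) = Add(1, Mul(Rational(-1, 2), Mul(Add(16, H), Pow(w, -1)))) = Add(1, Mul(Rational(-1, 2), Mul(Pow(w, -1), Add(16, H)))) = Add(1, Mul(Rational(-1, 2), Pow(w, -1), Add(16, H))))
Add(Function('l')(11, 2), -244) = Add(Mul(Pow(2, -1), Add(-8, 2, Mul(Rational(-1, 2), 11))), -244) = Add(Mul(Rational(1, 2), Add(-8, 2, Rational(-11, 2))), -244) = Add(Mul(Rational(1, 2), Rational(-23, 2)), -244) = Add(Rational(-23, 4), -244) = Rational(-999, 4)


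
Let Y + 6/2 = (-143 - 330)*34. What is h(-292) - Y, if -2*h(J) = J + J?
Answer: 16377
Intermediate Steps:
h(J) = -J (h(J) = -(J + J)/2 = -J)
Y = -16085 (Y = -3 + (-143 - 330)*34 = -3 - 473*34 = -3 - 16082 = -16085)
h(-292) - Y = -1*(-292) - 1*(-16085) = 292 + 16085 = 16377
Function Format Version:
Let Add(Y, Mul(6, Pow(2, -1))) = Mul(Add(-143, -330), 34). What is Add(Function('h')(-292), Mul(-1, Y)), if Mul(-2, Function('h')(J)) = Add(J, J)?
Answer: 16377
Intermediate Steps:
Function('h')(J) = Mul(-1, J) (Function('h')(J) = Mul(Rational(-1, 2), Add(J, J)) = Mul(Rational(-1, 2), Mul(2, J)) = Mul(-1, J))
Y = -16085 (Y = Add(-3, Mul(Add(-143, -330), 34)) = Add(-3, Mul(-473, 34)) = Add(-3, -16082) = -16085)
Add(Function('h')(-292), Mul(-1, Y)) = Add(Mul(-1, -292), Mul(-1, -16085)) = Add(292, 16085) = 16377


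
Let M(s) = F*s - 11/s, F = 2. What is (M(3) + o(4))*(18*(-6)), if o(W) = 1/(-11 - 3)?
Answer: -1710/7 ≈ -244.29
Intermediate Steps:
o(W) = -1/14 (o(W) = 1/(-14) = -1/14)
M(s) = -11/s + 2*s (M(s) = 2*s - 11/s = -11/s + 2*s)
(M(3) + o(4))*(18*(-6)) = ((-11/3 + 2*3) - 1/14)*(18*(-6)) = ((-11*1/3 + 6) - 1/14)*(-108) = ((-11/3 + 6) - 1/14)*(-108) = (7/3 - 1/14)*(-108) = (95/42)*(-108) = -1710/7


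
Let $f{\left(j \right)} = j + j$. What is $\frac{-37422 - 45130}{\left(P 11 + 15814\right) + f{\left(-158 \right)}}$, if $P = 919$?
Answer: $- \frac{82552}{25607} \approx -3.2238$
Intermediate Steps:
$f{\left(j \right)} = 2 j$
$\frac{-37422 - 45130}{\left(P 11 + 15814\right) + f{\left(-158 \right)}} = \frac{-37422 - 45130}{\left(919 \cdot 11 + 15814\right) + 2 \left(-158\right)} = - \frac{82552}{\left(10109 + 15814\right) - 316} = - \frac{82552}{25923 - 316} = - \frac{82552}{25607}$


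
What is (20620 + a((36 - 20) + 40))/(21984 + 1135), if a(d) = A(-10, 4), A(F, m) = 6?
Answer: 20626/23119 ≈ 0.89217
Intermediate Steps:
a(d) = 6
(20620 + a((36 - 20) + 40))/(21984 + 1135) = (20620 + 6)/(21984 + 1135) = 20626/23119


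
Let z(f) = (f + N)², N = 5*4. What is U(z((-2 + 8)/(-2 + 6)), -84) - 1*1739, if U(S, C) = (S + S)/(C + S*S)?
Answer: -5942942931/3417457 ≈ -1739.0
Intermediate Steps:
N = 20
z(f) = (20 + f)² (z(f) = (f + 20)² = (20 + f)²)
U(S, C) = 2*S/(C + S²) (U(S, C) = (2*S)/(C + S²) = 2*S/(C + S²))
U(z((-2 + 8)/(-2 + 6)), -84) - 1*1739 = 2*(20 + (-2 + 8)/(-2 + 6))²/(-84 + ((20 + (-2 + 8)/(-2 + 6))²)²) - 1*1739 = 2*(20 + 6/4)²/(-84 + ((20 + 6/4)²)²) - 1739 = 2*(20 + 6*(¼))²/(-84 + ((20 + 6*(¼))²)²) - 1739 = 2*(20 + 3/2)²/(-84 + ((20 + 3/2)²)²) - 1739 = 2*(43/2)²/(-84 + ((43/2)²)²) - 1739 = 2*(1849/4)/(-84 + (1849/4)²) - 1739 = 2*(1849/4)/(-84 + 3418801/16) - 1739 = 2*(1849/4)/(3417457/16) - 1739 = 2*(1849/4)*(16/3417457) - 1739 = 14792/3417457 - 1739 = -5942942931/3417457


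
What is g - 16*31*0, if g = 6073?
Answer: 6073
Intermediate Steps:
g - 16*31*0 = 6073 - 16*31*0 = 6073 - 496*0 = 6073 - 1*0 = 6073 + 0 = 6073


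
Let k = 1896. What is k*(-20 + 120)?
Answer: 189600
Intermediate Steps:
k*(-20 + 120) = 1896*(-20 + 120) = 1896*100 = 189600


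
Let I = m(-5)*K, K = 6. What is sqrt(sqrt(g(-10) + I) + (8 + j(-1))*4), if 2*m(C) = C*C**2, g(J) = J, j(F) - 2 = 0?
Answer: sqrt(40 + I*sqrt(385)) ≈ 6.5021 + 1.5089*I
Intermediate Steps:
j(F) = 2 (j(F) = 2 + 0 = 2)
m(C) = C**3/2 (m(C) = (C*C**2)/2 = C**3/2)
I = -375 (I = ((1/2)*(-5)**3)*6 = ((1/2)*(-125))*6 = -125/2*6 = -375)
sqrt(sqrt(g(-10) + I) + (8 + j(-1))*4) = sqrt(sqrt(-10 - 375) + (8 + 2)*4) = sqrt(sqrt(-385) + 10*4) = sqrt(I*sqrt(385) + 40) = sqrt(40 + I*sqrt(385))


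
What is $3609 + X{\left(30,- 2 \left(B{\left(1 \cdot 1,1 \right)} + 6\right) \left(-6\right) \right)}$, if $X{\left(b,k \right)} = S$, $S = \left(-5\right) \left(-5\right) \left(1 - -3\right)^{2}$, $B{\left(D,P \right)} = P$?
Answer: $4009$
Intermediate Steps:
$S = 400$ ($S = 25 \left(1 + 3\right)^{2} = 25 \cdot 4^{2} = 25 \cdot 16 = 400$)
$X{\left(b,k \right)} = 400$
$3609 + X{\left(30,- 2 \left(B{\left(1 \cdot 1,1 \right)} + 6\right) \left(-6\right) \right)} = 3609 + 400 = 4009$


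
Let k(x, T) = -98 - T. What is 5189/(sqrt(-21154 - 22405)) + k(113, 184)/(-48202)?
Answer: 141/24101 - 5189*I*sqrt(43559)/43559 ≈ 0.0058504 - 24.862*I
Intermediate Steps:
5189/(sqrt(-21154 - 22405)) + k(113, 184)/(-48202) = 5189/(sqrt(-21154 - 22405)) + (-98 - 1*184)/(-48202) = 5189/(sqrt(-43559)) + (-98 - 184)*(-1/48202) = 5189/((I*sqrt(43559))) - 282*(-1/48202) = 5189*(-I*sqrt(43559)/43559) + 141/24101 = -5189*I*sqrt(43559)/43559 + 141/24101 = 141/24101 - 5189*I*sqrt(43559)/43559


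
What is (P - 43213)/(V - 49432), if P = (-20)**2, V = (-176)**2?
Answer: 14271/6152 ≈ 2.3197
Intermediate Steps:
V = 30976
P = 400
(P - 43213)/(V - 49432) = (400 - 43213)/(30976 - 49432) = -42813/(-18456) = -42813*(-1/18456) = 14271/6152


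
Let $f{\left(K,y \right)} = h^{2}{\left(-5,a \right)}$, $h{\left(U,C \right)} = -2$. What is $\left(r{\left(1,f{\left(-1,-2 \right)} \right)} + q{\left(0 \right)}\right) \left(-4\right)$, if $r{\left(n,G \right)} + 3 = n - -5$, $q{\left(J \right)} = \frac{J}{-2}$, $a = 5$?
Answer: $-12$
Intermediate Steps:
$q{\left(J \right)} = - \frac{J}{2}$ ($q{\left(J \right)} = J \left(- \frac{1}{2}\right) = - \frac{J}{2}$)
$f{\left(K,y \right)} = 4$ ($f{\left(K,y \right)} = \left(-2\right)^{2} = 4$)
$r{\left(n,G \right)} = 2 + n$ ($r{\left(n,G \right)} = -3 + \left(n - -5\right) = -3 + \left(n + 5\right) = -3 + \left(5 + n\right) = 2 + n$)
$\left(r{\left(1,f{\left(-1,-2 \right)} \right)} + q{\left(0 \right)}\right) \left(-4\right) = \left(\left(2 + 1\right) - 0\right) \left(-4\right) = \left(3 + 0\right) \left(-4\right) = 3 \left(-4\right) = -12$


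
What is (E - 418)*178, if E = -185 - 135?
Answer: -131364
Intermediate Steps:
E = -320
(E - 418)*178 = (-320 - 418)*178 = -738*178 = -131364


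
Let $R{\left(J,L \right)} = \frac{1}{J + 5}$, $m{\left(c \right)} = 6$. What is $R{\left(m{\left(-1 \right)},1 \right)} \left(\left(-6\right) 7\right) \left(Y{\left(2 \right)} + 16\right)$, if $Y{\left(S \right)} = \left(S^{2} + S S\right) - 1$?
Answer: $- \frac{966}{11} \approx -87.818$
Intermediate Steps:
$R{\left(J,L \right)} = \frac{1}{5 + J}$
$Y{\left(S \right)} = -1 + 2 S^{2}$ ($Y{\left(S \right)} = \left(S^{2} + S^{2}\right) - 1 = 2 S^{2} - 1 = -1 + 2 S^{2}$)
$R{\left(m{\left(-1 \right)},1 \right)} \left(\left(-6\right) 7\right) \left(Y{\left(2 \right)} + 16\right) = \frac{\left(-6\right) 7}{5 + 6} \left(\left(-1 + 2 \cdot 2^{2}\right) + 16\right) = \frac{1}{11} \left(-42\right) \left(\left(-1 + 2 \cdot 4\right) + 16\right) = \frac{1}{11} \left(-42\right) \left(\left(-1 + 8\right) + 16\right) = - \frac{42 \left(7 + 16\right)}{11} = \left(- \frac{42}{11}\right) 23 = - \frac{966}{11}$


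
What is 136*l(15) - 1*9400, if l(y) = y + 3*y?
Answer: -1240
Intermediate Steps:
l(y) = 4*y
136*l(15) - 1*9400 = 136*(4*15) - 1*9400 = 136*60 - 9400 = 8160 - 9400 = -1240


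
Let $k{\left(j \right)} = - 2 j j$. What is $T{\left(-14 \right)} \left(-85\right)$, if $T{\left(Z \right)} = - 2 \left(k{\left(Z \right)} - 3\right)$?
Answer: $-67150$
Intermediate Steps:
$k{\left(j \right)} = - 2 j^{2}$
$T{\left(Z \right)} = 6 + 4 Z^{2}$ ($T{\left(Z \right)} = - 2 \left(- 2 Z^{2} - 3\right) = - 2 \left(-3 - 2 Z^{2}\right) = 6 + 4 Z^{2}$)
$T{\left(-14 \right)} \left(-85\right) = \left(6 + 4 \left(-14\right)^{2}\right) \left(-85\right) = \left(6 + 4 \cdot 196\right) \left(-85\right) = \left(6 + 784\right) \left(-85\right) = 790 \left(-85\right) = -67150$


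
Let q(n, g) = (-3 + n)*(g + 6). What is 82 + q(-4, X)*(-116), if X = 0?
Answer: 4954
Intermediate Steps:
q(n, g) = (-3 + n)*(6 + g)
82 + q(-4, X)*(-116) = 82 + (-18 - 3*0 + 6*(-4) + 0*(-4))*(-116) = 82 + (-18 + 0 - 24 + 0)*(-116) = 82 - 42*(-116) = 82 + 4872 = 4954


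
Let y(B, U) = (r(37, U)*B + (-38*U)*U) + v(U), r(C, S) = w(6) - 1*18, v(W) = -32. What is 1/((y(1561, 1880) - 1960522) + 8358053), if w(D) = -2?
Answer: -1/127940921 ≈ -7.8161e-9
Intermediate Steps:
r(C, S) = -20 (r(C, S) = -2 - 1*18 = -2 - 18 = -20)
y(B, U) = -32 - 38*U**2 - 20*B (y(B, U) = (-20*B + (-38*U)*U) - 32 = (-20*B - 38*U**2) - 32 = (-38*U**2 - 20*B) - 32 = -32 - 38*U**2 - 20*B)
1/((y(1561, 1880) - 1960522) + 8358053) = 1/(((-32 - 38*1880**2 - 20*1561) - 1960522) + 8358053) = 1/(((-32 - 38*3534400 - 31220) - 1960522) + 8358053) = 1/(((-32 - 134307200 - 31220) - 1960522) + 8358053) = 1/((-134338452 - 1960522) + 8358053) = 1/(-136298974 + 8358053) = 1/(-127940921) = -1/127940921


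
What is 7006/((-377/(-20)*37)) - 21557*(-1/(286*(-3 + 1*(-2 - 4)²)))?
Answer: 124857781/10126974 ≈ 12.329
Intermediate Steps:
7006/((-377/(-20)*37)) - 21557*(-1/(286*(-3 + 1*(-2 - 4)²))) = 7006/((-377*(-1)/20*37)) - 21557*(-1/(286*(-3 + 1*(-6)²))) = 7006/((-13*(-29/20)*37)) - 21557*(-1/(286*(-3 + 1*36))) = 7006/(((377/20)*37)) - 21557*(-1/(286*(-3 + 36))) = 7006/(13949/20) - 21557/((33*(-26))*11) = 7006*(20/13949) - 21557/((-858*11)) = 140120/13949 - 21557/(-9438) = 140120/13949 - 21557*(-1/9438) = 140120/13949 + 21557/9438 = 124857781/10126974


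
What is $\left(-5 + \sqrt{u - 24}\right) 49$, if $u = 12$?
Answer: $-245 + 98 i \sqrt{3} \approx -245.0 + 169.74 i$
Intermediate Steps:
$\left(-5 + \sqrt{u - 24}\right) 49 = \left(-5 + \sqrt{12 - 24}\right) 49 = \left(-5 + \sqrt{-12}\right) 49 = \left(-5 + 2 i \sqrt{3}\right) 49 = -245 + 98 i \sqrt{3}$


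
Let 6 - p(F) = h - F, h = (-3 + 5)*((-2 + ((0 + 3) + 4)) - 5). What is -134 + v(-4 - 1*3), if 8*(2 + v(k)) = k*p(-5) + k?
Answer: -551/4 ≈ -137.75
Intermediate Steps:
h = 0 (h = 2*((-2 + (3 + 4)) - 5) = 2*((-2 + 7) - 5) = 2*(5 - 5) = 2*0 = 0)
p(F) = 6 + F (p(F) = 6 - (0 - F) = 6 - (-1)*F = 6 + F)
v(k) = -2 + k/4 (v(k) = -2 + (k*(6 - 5) + k)/8 = -2 + (k*1 + k)/8 = -2 + (k + k)/8 = -2 + (2*k)/8 = -2 + k/4)
-134 + v(-4 - 1*3) = -134 + (-2 + (-4 - 1*3)/4) = -134 + (-2 + (-4 - 3)/4) = -134 + (-2 + (¼)*(-7)) = -134 + (-2 - 7/4) = -134 - 15/4 = -551/4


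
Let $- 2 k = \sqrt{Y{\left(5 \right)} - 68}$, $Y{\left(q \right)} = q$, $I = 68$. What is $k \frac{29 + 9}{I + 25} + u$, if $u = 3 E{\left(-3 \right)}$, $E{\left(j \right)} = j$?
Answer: $-9 - \frac{19 i \sqrt{7}}{31} \approx -9.0 - 1.6216 i$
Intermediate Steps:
$u = -9$ ($u = 3 \left(-3\right) = -9$)
$k = - \frac{3 i \sqrt{7}}{2}$ ($k = - \frac{\sqrt{5 - 68}}{2} = - \frac{\sqrt{-63}}{2} = - \frac{3 i \sqrt{7}}{2} \approx - 3.9686 i$)
$k \frac{29 + 9}{I + 25} + u = - \frac{3 i \sqrt{7}}{2} \frac{29 + 9}{68 + 25} - 9 = - \frac{3 i \sqrt{7}}{2} \cdot \frac{38}{93} - 9 = - \frac{19 i \sqrt{7}}{31} - 9 = -9 - \frac{19 i \sqrt{7}}{31}$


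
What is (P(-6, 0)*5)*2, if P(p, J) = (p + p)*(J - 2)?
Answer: 240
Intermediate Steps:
P(p, J) = 2*p*(-2 + J) (P(p, J) = (2*p)*(-2 + J) = 2*p*(-2 + J))
(P(-6, 0)*5)*2 = ((2*(-6)*(-2 + 0))*5)*2 = ((2*(-6)*(-2))*5)*2 = (24*5)*2 = 120*2 = 240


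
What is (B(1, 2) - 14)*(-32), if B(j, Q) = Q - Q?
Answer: 448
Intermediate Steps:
B(j, Q) = 0
(B(1, 2) - 14)*(-32) = (0 - 14)*(-32) = -14*(-32) = 448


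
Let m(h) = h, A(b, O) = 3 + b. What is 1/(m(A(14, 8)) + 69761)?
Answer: 1/69778 ≈ 1.4331e-5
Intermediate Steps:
1/(m(A(14, 8)) + 69761) = 1/((3 + 14) + 69761) = 1/(17 + 69761) = 1/69778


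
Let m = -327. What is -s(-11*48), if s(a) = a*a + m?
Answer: -278457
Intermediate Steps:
s(a) = -327 + a² (s(a) = a*a - 327 = a² - 327 = -327 + a²)
-s(-11*48) = -(-327 + (-11*48)²) = -(-327 + (-528)²) = -(-327 + 278784) = -1*278457 = -278457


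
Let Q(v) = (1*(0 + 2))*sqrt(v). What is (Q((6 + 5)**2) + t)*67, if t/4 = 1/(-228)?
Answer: 83951/57 ≈ 1472.8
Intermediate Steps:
t = -1/57 (t = 4/(-228) = 4*(-1/228) = -1/57 ≈ -0.017544)
Q(v) = 2*sqrt(v) (Q(v) = (1*2)*sqrt(v) = 2*sqrt(v))
(Q((6 + 5)**2) + t)*67 = (2*sqrt((6 + 5)**2) - 1/57)*67 = (2*sqrt(11**2) - 1/57)*67 = (2*sqrt(121) - 1/57)*67 = (2*11 - 1/57)*67 = (22 - 1/57)*67 = (1253/57)*67 = 83951/57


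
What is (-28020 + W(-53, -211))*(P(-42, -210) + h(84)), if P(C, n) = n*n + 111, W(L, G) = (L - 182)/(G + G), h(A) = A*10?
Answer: -532692259455/422 ≈ -1.2623e+9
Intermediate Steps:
h(A) = 10*A
W(L, G) = (-182 + L)/(2*G) (W(L, G) = (-182 + L)/((2*G)) = (-182 + L)*(1/(2*G)) = (-182 + L)/(2*G))
P(C, n) = 111 + n**2 (P(C, n) = n**2 + 111 = 111 + n**2)
(-28020 + W(-53, -211))*(P(-42, -210) + h(84)) = (-28020 + (1/2)*(-182 - 53)/(-211))*((111 + (-210)**2) + 10*84) = (-28020 + (1/2)*(-1/211)*(-235))*((111 + 44100) + 840) = (-28020 + 235/422)*(44211 + 840) = -11824205/422*45051 = -532692259455/422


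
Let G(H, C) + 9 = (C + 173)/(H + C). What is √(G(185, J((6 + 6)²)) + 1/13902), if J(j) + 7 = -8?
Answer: I*√11269216927290/1181670 ≈ 2.8409*I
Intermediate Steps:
J(j) = -15 (J(j) = -7 - 8 = -15)
G(H, C) = -9 + (173 + C)/(C + H) (G(H, C) = -9 + (C + 173)/(H + C) = -9 + (173 + C)/(C + H))
√(G(185, J((6 + 6)²)) + 1/13902) = √((173 - 9*185 - 8*(-15))/(-15 + 185) + 1/13902) = √((173 - 1665 + 120)/170 + 1/13902) = √((1/170)*(-1372) + 1/13902) = √(-686/85 + 1/13902) = √(-9536687/1181670) = I*√11269216927290/1181670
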